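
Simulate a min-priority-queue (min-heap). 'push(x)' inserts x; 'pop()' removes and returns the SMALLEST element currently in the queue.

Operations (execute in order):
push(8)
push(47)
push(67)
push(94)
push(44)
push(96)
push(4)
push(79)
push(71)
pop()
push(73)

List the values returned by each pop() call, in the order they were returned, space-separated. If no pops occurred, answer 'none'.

push(8): heap contents = [8]
push(47): heap contents = [8, 47]
push(67): heap contents = [8, 47, 67]
push(94): heap contents = [8, 47, 67, 94]
push(44): heap contents = [8, 44, 47, 67, 94]
push(96): heap contents = [8, 44, 47, 67, 94, 96]
push(4): heap contents = [4, 8, 44, 47, 67, 94, 96]
push(79): heap contents = [4, 8, 44, 47, 67, 79, 94, 96]
push(71): heap contents = [4, 8, 44, 47, 67, 71, 79, 94, 96]
pop() → 4: heap contents = [8, 44, 47, 67, 71, 79, 94, 96]
push(73): heap contents = [8, 44, 47, 67, 71, 73, 79, 94, 96]

Answer: 4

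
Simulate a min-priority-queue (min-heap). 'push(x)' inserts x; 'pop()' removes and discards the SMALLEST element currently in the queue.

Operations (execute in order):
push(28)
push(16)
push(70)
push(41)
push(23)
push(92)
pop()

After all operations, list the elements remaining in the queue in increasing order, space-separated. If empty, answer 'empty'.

Answer: 23 28 41 70 92

Derivation:
push(28): heap contents = [28]
push(16): heap contents = [16, 28]
push(70): heap contents = [16, 28, 70]
push(41): heap contents = [16, 28, 41, 70]
push(23): heap contents = [16, 23, 28, 41, 70]
push(92): heap contents = [16, 23, 28, 41, 70, 92]
pop() → 16: heap contents = [23, 28, 41, 70, 92]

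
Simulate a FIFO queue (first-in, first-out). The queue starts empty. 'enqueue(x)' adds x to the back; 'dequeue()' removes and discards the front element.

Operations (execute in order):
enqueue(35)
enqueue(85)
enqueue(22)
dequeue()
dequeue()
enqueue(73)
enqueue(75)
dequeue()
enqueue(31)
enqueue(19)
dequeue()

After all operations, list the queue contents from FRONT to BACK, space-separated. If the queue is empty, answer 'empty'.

enqueue(35): [35]
enqueue(85): [35, 85]
enqueue(22): [35, 85, 22]
dequeue(): [85, 22]
dequeue(): [22]
enqueue(73): [22, 73]
enqueue(75): [22, 73, 75]
dequeue(): [73, 75]
enqueue(31): [73, 75, 31]
enqueue(19): [73, 75, 31, 19]
dequeue(): [75, 31, 19]

Answer: 75 31 19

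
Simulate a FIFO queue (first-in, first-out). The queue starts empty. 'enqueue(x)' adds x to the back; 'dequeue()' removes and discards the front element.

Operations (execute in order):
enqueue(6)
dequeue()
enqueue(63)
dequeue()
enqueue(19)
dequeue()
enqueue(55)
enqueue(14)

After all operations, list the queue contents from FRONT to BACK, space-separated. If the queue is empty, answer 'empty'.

Answer: 55 14

Derivation:
enqueue(6): [6]
dequeue(): []
enqueue(63): [63]
dequeue(): []
enqueue(19): [19]
dequeue(): []
enqueue(55): [55]
enqueue(14): [55, 14]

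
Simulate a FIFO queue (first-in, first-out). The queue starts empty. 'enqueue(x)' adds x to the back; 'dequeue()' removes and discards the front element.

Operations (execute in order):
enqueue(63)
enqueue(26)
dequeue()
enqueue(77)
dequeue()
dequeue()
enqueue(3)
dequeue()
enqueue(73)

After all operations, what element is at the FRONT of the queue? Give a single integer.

Answer: 73

Derivation:
enqueue(63): queue = [63]
enqueue(26): queue = [63, 26]
dequeue(): queue = [26]
enqueue(77): queue = [26, 77]
dequeue(): queue = [77]
dequeue(): queue = []
enqueue(3): queue = [3]
dequeue(): queue = []
enqueue(73): queue = [73]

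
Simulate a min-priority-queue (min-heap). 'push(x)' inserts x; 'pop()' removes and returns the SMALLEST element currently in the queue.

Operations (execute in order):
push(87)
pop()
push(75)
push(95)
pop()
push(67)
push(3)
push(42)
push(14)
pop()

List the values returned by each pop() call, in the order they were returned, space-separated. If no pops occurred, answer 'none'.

Answer: 87 75 3

Derivation:
push(87): heap contents = [87]
pop() → 87: heap contents = []
push(75): heap contents = [75]
push(95): heap contents = [75, 95]
pop() → 75: heap contents = [95]
push(67): heap contents = [67, 95]
push(3): heap contents = [3, 67, 95]
push(42): heap contents = [3, 42, 67, 95]
push(14): heap contents = [3, 14, 42, 67, 95]
pop() → 3: heap contents = [14, 42, 67, 95]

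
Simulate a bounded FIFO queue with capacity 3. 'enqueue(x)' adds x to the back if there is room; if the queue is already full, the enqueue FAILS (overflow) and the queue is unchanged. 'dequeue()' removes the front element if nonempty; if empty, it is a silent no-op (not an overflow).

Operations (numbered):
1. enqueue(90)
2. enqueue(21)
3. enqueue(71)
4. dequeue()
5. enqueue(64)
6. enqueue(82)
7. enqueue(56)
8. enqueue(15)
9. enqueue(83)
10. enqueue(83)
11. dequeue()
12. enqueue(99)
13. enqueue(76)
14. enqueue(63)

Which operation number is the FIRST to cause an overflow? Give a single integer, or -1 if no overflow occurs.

Answer: 6

Derivation:
1. enqueue(90): size=1
2. enqueue(21): size=2
3. enqueue(71): size=3
4. dequeue(): size=2
5. enqueue(64): size=3
6. enqueue(82): size=3=cap → OVERFLOW (fail)
7. enqueue(56): size=3=cap → OVERFLOW (fail)
8. enqueue(15): size=3=cap → OVERFLOW (fail)
9. enqueue(83): size=3=cap → OVERFLOW (fail)
10. enqueue(83): size=3=cap → OVERFLOW (fail)
11. dequeue(): size=2
12. enqueue(99): size=3
13. enqueue(76): size=3=cap → OVERFLOW (fail)
14. enqueue(63): size=3=cap → OVERFLOW (fail)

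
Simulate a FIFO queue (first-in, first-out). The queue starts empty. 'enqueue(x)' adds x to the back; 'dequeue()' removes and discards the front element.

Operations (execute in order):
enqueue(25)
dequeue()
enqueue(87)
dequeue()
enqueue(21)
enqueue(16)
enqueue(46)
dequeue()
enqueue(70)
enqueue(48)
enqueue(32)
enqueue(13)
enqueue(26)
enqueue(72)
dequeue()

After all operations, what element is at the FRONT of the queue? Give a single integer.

Answer: 46

Derivation:
enqueue(25): queue = [25]
dequeue(): queue = []
enqueue(87): queue = [87]
dequeue(): queue = []
enqueue(21): queue = [21]
enqueue(16): queue = [21, 16]
enqueue(46): queue = [21, 16, 46]
dequeue(): queue = [16, 46]
enqueue(70): queue = [16, 46, 70]
enqueue(48): queue = [16, 46, 70, 48]
enqueue(32): queue = [16, 46, 70, 48, 32]
enqueue(13): queue = [16, 46, 70, 48, 32, 13]
enqueue(26): queue = [16, 46, 70, 48, 32, 13, 26]
enqueue(72): queue = [16, 46, 70, 48, 32, 13, 26, 72]
dequeue(): queue = [46, 70, 48, 32, 13, 26, 72]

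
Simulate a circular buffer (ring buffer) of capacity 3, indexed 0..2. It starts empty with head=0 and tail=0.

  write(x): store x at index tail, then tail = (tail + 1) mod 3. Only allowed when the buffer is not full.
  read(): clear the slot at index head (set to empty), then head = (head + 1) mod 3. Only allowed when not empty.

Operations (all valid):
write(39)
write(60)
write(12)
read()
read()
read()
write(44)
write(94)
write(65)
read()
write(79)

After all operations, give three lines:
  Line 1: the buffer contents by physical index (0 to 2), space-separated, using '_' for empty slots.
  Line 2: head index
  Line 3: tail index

Answer: 79 94 65
1
1

Derivation:
write(39): buf=[39 _ _], head=0, tail=1, size=1
write(60): buf=[39 60 _], head=0, tail=2, size=2
write(12): buf=[39 60 12], head=0, tail=0, size=3
read(): buf=[_ 60 12], head=1, tail=0, size=2
read(): buf=[_ _ 12], head=2, tail=0, size=1
read(): buf=[_ _ _], head=0, tail=0, size=0
write(44): buf=[44 _ _], head=0, tail=1, size=1
write(94): buf=[44 94 _], head=0, tail=2, size=2
write(65): buf=[44 94 65], head=0, tail=0, size=3
read(): buf=[_ 94 65], head=1, tail=0, size=2
write(79): buf=[79 94 65], head=1, tail=1, size=3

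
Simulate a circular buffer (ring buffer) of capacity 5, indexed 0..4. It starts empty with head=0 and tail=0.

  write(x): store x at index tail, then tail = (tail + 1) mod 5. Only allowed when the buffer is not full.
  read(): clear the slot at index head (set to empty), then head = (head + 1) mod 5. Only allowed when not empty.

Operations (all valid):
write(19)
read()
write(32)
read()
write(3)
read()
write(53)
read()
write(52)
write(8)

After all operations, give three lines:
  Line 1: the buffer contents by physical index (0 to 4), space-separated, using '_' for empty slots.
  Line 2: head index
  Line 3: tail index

Answer: 8 _ _ _ 52
4
1

Derivation:
write(19): buf=[19 _ _ _ _], head=0, tail=1, size=1
read(): buf=[_ _ _ _ _], head=1, tail=1, size=0
write(32): buf=[_ 32 _ _ _], head=1, tail=2, size=1
read(): buf=[_ _ _ _ _], head=2, tail=2, size=0
write(3): buf=[_ _ 3 _ _], head=2, tail=3, size=1
read(): buf=[_ _ _ _ _], head=3, tail=3, size=0
write(53): buf=[_ _ _ 53 _], head=3, tail=4, size=1
read(): buf=[_ _ _ _ _], head=4, tail=4, size=0
write(52): buf=[_ _ _ _ 52], head=4, tail=0, size=1
write(8): buf=[8 _ _ _ 52], head=4, tail=1, size=2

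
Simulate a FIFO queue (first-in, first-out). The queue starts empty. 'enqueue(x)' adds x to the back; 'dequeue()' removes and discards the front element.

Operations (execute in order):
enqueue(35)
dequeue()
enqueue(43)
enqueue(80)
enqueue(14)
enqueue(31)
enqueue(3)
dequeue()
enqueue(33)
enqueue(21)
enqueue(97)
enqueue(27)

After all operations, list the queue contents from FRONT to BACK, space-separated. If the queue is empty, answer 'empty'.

enqueue(35): [35]
dequeue(): []
enqueue(43): [43]
enqueue(80): [43, 80]
enqueue(14): [43, 80, 14]
enqueue(31): [43, 80, 14, 31]
enqueue(3): [43, 80, 14, 31, 3]
dequeue(): [80, 14, 31, 3]
enqueue(33): [80, 14, 31, 3, 33]
enqueue(21): [80, 14, 31, 3, 33, 21]
enqueue(97): [80, 14, 31, 3, 33, 21, 97]
enqueue(27): [80, 14, 31, 3, 33, 21, 97, 27]

Answer: 80 14 31 3 33 21 97 27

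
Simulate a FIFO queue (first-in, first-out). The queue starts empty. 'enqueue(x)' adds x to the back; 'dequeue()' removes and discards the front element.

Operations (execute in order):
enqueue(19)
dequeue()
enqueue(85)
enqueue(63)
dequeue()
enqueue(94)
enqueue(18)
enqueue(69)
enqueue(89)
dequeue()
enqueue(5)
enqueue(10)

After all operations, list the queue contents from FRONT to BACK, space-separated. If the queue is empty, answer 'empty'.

enqueue(19): [19]
dequeue(): []
enqueue(85): [85]
enqueue(63): [85, 63]
dequeue(): [63]
enqueue(94): [63, 94]
enqueue(18): [63, 94, 18]
enqueue(69): [63, 94, 18, 69]
enqueue(89): [63, 94, 18, 69, 89]
dequeue(): [94, 18, 69, 89]
enqueue(5): [94, 18, 69, 89, 5]
enqueue(10): [94, 18, 69, 89, 5, 10]

Answer: 94 18 69 89 5 10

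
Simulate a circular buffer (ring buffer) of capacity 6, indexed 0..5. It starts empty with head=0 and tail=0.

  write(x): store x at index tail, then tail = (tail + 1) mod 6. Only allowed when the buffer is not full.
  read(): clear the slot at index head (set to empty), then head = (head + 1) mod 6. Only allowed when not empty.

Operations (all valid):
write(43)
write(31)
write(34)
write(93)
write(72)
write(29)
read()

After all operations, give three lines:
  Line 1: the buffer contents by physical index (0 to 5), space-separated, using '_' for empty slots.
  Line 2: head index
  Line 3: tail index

Answer: _ 31 34 93 72 29
1
0

Derivation:
write(43): buf=[43 _ _ _ _ _], head=0, tail=1, size=1
write(31): buf=[43 31 _ _ _ _], head=0, tail=2, size=2
write(34): buf=[43 31 34 _ _ _], head=0, tail=3, size=3
write(93): buf=[43 31 34 93 _ _], head=0, tail=4, size=4
write(72): buf=[43 31 34 93 72 _], head=0, tail=5, size=5
write(29): buf=[43 31 34 93 72 29], head=0, tail=0, size=6
read(): buf=[_ 31 34 93 72 29], head=1, tail=0, size=5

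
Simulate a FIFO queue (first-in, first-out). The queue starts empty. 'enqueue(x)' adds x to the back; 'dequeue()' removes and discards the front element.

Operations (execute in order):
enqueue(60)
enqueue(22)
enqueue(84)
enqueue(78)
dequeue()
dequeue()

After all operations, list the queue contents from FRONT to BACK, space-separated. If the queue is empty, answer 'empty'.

enqueue(60): [60]
enqueue(22): [60, 22]
enqueue(84): [60, 22, 84]
enqueue(78): [60, 22, 84, 78]
dequeue(): [22, 84, 78]
dequeue(): [84, 78]

Answer: 84 78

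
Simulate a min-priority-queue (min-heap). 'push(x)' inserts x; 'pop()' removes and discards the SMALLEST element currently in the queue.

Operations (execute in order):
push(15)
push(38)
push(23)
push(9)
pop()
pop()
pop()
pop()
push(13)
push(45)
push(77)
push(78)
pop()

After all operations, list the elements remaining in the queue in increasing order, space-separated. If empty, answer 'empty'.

Answer: 45 77 78

Derivation:
push(15): heap contents = [15]
push(38): heap contents = [15, 38]
push(23): heap contents = [15, 23, 38]
push(9): heap contents = [9, 15, 23, 38]
pop() → 9: heap contents = [15, 23, 38]
pop() → 15: heap contents = [23, 38]
pop() → 23: heap contents = [38]
pop() → 38: heap contents = []
push(13): heap contents = [13]
push(45): heap contents = [13, 45]
push(77): heap contents = [13, 45, 77]
push(78): heap contents = [13, 45, 77, 78]
pop() → 13: heap contents = [45, 77, 78]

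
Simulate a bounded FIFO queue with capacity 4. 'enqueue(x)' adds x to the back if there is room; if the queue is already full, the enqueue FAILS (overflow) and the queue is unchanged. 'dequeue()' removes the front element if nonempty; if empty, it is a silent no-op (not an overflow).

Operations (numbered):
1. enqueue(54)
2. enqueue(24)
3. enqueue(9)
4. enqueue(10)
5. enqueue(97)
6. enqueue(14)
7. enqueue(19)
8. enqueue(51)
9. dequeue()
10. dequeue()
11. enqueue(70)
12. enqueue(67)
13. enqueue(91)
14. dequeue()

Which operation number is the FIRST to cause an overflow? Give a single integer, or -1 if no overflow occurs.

Answer: 5

Derivation:
1. enqueue(54): size=1
2. enqueue(24): size=2
3. enqueue(9): size=3
4. enqueue(10): size=4
5. enqueue(97): size=4=cap → OVERFLOW (fail)
6. enqueue(14): size=4=cap → OVERFLOW (fail)
7. enqueue(19): size=4=cap → OVERFLOW (fail)
8. enqueue(51): size=4=cap → OVERFLOW (fail)
9. dequeue(): size=3
10. dequeue(): size=2
11. enqueue(70): size=3
12. enqueue(67): size=4
13. enqueue(91): size=4=cap → OVERFLOW (fail)
14. dequeue(): size=3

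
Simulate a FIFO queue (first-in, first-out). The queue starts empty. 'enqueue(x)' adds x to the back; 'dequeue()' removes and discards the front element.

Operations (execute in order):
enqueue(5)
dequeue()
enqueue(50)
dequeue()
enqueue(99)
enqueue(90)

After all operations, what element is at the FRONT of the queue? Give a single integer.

Answer: 99

Derivation:
enqueue(5): queue = [5]
dequeue(): queue = []
enqueue(50): queue = [50]
dequeue(): queue = []
enqueue(99): queue = [99]
enqueue(90): queue = [99, 90]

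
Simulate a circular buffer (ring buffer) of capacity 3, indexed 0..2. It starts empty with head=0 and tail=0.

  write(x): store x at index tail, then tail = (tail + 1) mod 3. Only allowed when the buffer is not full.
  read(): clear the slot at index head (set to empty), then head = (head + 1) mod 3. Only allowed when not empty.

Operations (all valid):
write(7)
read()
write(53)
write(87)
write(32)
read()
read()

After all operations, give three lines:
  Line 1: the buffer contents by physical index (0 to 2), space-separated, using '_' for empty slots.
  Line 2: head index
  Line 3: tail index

Answer: 32 _ _
0
1

Derivation:
write(7): buf=[7 _ _], head=0, tail=1, size=1
read(): buf=[_ _ _], head=1, tail=1, size=0
write(53): buf=[_ 53 _], head=1, tail=2, size=1
write(87): buf=[_ 53 87], head=1, tail=0, size=2
write(32): buf=[32 53 87], head=1, tail=1, size=3
read(): buf=[32 _ 87], head=2, tail=1, size=2
read(): buf=[32 _ _], head=0, tail=1, size=1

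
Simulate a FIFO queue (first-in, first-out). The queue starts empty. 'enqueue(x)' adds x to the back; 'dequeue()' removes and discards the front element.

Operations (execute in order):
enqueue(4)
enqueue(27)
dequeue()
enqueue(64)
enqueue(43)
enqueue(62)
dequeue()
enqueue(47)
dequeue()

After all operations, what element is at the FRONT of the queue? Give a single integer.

enqueue(4): queue = [4]
enqueue(27): queue = [4, 27]
dequeue(): queue = [27]
enqueue(64): queue = [27, 64]
enqueue(43): queue = [27, 64, 43]
enqueue(62): queue = [27, 64, 43, 62]
dequeue(): queue = [64, 43, 62]
enqueue(47): queue = [64, 43, 62, 47]
dequeue(): queue = [43, 62, 47]

Answer: 43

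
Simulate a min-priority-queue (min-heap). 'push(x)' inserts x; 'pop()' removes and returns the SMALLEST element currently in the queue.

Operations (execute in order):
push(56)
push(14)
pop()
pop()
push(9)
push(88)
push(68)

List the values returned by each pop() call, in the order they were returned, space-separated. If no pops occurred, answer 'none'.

push(56): heap contents = [56]
push(14): heap contents = [14, 56]
pop() → 14: heap contents = [56]
pop() → 56: heap contents = []
push(9): heap contents = [9]
push(88): heap contents = [9, 88]
push(68): heap contents = [9, 68, 88]

Answer: 14 56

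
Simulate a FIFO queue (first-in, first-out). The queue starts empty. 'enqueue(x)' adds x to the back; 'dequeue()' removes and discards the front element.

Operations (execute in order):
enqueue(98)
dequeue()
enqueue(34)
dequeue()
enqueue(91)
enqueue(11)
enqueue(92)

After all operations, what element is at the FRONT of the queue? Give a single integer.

Answer: 91

Derivation:
enqueue(98): queue = [98]
dequeue(): queue = []
enqueue(34): queue = [34]
dequeue(): queue = []
enqueue(91): queue = [91]
enqueue(11): queue = [91, 11]
enqueue(92): queue = [91, 11, 92]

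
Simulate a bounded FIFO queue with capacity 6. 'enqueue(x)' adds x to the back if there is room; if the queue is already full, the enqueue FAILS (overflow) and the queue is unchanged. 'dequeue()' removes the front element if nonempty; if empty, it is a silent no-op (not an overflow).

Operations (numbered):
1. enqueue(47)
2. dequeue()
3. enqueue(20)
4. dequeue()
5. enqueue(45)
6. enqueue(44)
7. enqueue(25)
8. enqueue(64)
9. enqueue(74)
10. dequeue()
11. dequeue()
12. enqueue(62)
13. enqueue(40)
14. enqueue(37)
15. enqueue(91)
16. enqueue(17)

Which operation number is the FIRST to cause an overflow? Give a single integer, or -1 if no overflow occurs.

1. enqueue(47): size=1
2. dequeue(): size=0
3. enqueue(20): size=1
4. dequeue(): size=0
5. enqueue(45): size=1
6. enqueue(44): size=2
7. enqueue(25): size=3
8. enqueue(64): size=4
9. enqueue(74): size=5
10. dequeue(): size=4
11. dequeue(): size=3
12. enqueue(62): size=4
13. enqueue(40): size=5
14. enqueue(37): size=6
15. enqueue(91): size=6=cap → OVERFLOW (fail)
16. enqueue(17): size=6=cap → OVERFLOW (fail)

Answer: 15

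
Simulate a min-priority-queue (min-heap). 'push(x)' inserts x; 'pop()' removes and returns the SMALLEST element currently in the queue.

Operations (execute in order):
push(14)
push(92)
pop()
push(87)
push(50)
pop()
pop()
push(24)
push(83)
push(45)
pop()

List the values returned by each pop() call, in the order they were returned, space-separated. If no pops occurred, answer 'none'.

Answer: 14 50 87 24

Derivation:
push(14): heap contents = [14]
push(92): heap contents = [14, 92]
pop() → 14: heap contents = [92]
push(87): heap contents = [87, 92]
push(50): heap contents = [50, 87, 92]
pop() → 50: heap contents = [87, 92]
pop() → 87: heap contents = [92]
push(24): heap contents = [24, 92]
push(83): heap contents = [24, 83, 92]
push(45): heap contents = [24, 45, 83, 92]
pop() → 24: heap contents = [45, 83, 92]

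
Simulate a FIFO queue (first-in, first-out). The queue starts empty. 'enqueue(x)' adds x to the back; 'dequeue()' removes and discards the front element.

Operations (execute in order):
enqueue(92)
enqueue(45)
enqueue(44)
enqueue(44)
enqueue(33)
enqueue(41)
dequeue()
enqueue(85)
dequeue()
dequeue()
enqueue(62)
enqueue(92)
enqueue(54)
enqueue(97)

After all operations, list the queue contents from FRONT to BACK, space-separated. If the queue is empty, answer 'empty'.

Answer: 44 33 41 85 62 92 54 97

Derivation:
enqueue(92): [92]
enqueue(45): [92, 45]
enqueue(44): [92, 45, 44]
enqueue(44): [92, 45, 44, 44]
enqueue(33): [92, 45, 44, 44, 33]
enqueue(41): [92, 45, 44, 44, 33, 41]
dequeue(): [45, 44, 44, 33, 41]
enqueue(85): [45, 44, 44, 33, 41, 85]
dequeue(): [44, 44, 33, 41, 85]
dequeue(): [44, 33, 41, 85]
enqueue(62): [44, 33, 41, 85, 62]
enqueue(92): [44, 33, 41, 85, 62, 92]
enqueue(54): [44, 33, 41, 85, 62, 92, 54]
enqueue(97): [44, 33, 41, 85, 62, 92, 54, 97]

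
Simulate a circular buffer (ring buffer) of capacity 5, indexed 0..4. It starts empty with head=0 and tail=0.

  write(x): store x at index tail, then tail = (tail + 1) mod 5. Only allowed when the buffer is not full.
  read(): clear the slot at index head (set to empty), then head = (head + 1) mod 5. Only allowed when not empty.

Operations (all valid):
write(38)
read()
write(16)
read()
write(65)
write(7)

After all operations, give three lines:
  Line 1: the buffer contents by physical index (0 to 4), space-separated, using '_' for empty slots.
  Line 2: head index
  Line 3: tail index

write(38): buf=[38 _ _ _ _], head=0, tail=1, size=1
read(): buf=[_ _ _ _ _], head=1, tail=1, size=0
write(16): buf=[_ 16 _ _ _], head=1, tail=2, size=1
read(): buf=[_ _ _ _ _], head=2, tail=2, size=0
write(65): buf=[_ _ 65 _ _], head=2, tail=3, size=1
write(7): buf=[_ _ 65 7 _], head=2, tail=4, size=2

Answer: _ _ 65 7 _
2
4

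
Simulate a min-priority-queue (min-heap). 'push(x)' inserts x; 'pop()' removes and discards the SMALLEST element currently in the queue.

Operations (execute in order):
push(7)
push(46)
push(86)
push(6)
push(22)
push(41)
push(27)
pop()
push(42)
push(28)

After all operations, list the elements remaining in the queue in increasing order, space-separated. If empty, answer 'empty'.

push(7): heap contents = [7]
push(46): heap contents = [7, 46]
push(86): heap contents = [7, 46, 86]
push(6): heap contents = [6, 7, 46, 86]
push(22): heap contents = [6, 7, 22, 46, 86]
push(41): heap contents = [6, 7, 22, 41, 46, 86]
push(27): heap contents = [6, 7, 22, 27, 41, 46, 86]
pop() → 6: heap contents = [7, 22, 27, 41, 46, 86]
push(42): heap contents = [7, 22, 27, 41, 42, 46, 86]
push(28): heap contents = [7, 22, 27, 28, 41, 42, 46, 86]

Answer: 7 22 27 28 41 42 46 86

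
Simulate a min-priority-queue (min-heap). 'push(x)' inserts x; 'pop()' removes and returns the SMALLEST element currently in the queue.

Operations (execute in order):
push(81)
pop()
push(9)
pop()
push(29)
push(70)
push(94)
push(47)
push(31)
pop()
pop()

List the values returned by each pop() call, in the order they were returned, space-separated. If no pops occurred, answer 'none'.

Answer: 81 9 29 31

Derivation:
push(81): heap contents = [81]
pop() → 81: heap contents = []
push(9): heap contents = [9]
pop() → 9: heap contents = []
push(29): heap contents = [29]
push(70): heap contents = [29, 70]
push(94): heap contents = [29, 70, 94]
push(47): heap contents = [29, 47, 70, 94]
push(31): heap contents = [29, 31, 47, 70, 94]
pop() → 29: heap contents = [31, 47, 70, 94]
pop() → 31: heap contents = [47, 70, 94]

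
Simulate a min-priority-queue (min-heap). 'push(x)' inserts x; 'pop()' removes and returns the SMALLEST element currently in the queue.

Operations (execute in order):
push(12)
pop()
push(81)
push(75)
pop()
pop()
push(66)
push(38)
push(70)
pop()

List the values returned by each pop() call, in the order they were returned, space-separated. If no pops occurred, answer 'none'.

push(12): heap contents = [12]
pop() → 12: heap contents = []
push(81): heap contents = [81]
push(75): heap contents = [75, 81]
pop() → 75: heap contents = [81]
pop() → 81: heap contents = []
push(66): heap contents = [66]
push(38): heap contents = [38, 66]
push(70): heap contents = [38, 66, 70]
pop() → 38: heap contents = [66, 70]

Answer: 12 75 81 38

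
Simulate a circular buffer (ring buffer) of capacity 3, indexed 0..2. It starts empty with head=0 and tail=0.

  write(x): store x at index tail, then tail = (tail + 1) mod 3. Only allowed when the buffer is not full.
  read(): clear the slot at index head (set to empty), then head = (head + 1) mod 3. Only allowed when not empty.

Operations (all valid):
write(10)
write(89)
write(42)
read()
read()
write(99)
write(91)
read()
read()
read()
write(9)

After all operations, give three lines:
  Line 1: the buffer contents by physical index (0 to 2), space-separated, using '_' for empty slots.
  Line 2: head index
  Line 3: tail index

Answer: _ _ 9
2
0

Derivation:
write(10): buf=[10 _ _], head=0, tail=1, size=1
write(89): buf=[10 89 _], head=0, tail=2, size=2
write(42): buf=[10 89 42], head=0, tail=0, size=3
read(): buf=[_ 89 42], head=1, tail=0, size=2
read(): buf=[_ _ 42], head=2, tail=0, size=1
write(99): buf=[99 _ 42], head=2, tail=1, size=2
write(91): buf=[99 91 42], head=2, tail=2, size=3
read(): buf=[99 91 _], head=0, tail=2, size=2
read(): buf=[_ 91 _], head=1, tail=2, size=1
read(): buf=[_ _ _], head=2, tail=2, size=0
write(9): buf=[_ _ 9], head=2, tail=0, size=1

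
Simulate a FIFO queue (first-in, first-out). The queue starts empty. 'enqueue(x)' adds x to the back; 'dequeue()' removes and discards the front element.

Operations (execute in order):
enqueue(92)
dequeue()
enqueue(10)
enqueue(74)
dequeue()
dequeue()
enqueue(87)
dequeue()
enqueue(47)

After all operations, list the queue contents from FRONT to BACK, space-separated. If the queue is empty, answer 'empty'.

enqueue(92): [92]
dequeue(): []
enqueue(10): [10]
enqueue(74): [10, 74]
dequeue(): [74]
dequeue(): []
enqueue(87): [87]
dequeue(): []
enqueue(47): [47]

Answer: 47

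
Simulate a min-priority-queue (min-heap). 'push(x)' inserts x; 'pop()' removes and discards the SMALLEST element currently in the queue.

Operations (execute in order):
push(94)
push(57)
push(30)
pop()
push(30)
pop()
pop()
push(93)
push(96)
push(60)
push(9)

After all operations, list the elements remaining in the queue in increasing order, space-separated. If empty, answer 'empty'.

Answer: 9 60 93 94 96

Derivation:
push(94): heap contents = [94]
push(57): heap contents = [57, 94]
push(30): heap contents = [30, 57, 94]
pop() → 30: heap contents = [57, 94]
push(30): heap contents = [30, 57, 94]
pop() → 30: heap contents = [57, 94]
pop() → 57: heap contents = [94]
push(93): heap contents = [93, 94]
push(96): heap contents = [93, 94, 96]
push(60): heap contents = [60, 93, 94, 96]
push(9): heap contents = [9, 60, 93, 94, 96]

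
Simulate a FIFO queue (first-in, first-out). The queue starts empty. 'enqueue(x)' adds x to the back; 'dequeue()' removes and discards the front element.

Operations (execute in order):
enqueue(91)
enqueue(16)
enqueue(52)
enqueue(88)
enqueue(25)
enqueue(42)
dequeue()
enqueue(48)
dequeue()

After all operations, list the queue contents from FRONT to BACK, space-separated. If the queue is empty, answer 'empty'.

enqueue(91): [91]
enqueue(16): [91, 16]
enqueue(52): [91, 16, 52]
enqueue(88): [91, 16, 52, 88]
enqueue(25): [91, 16, 52, 88, 25]
enqueue(42): [91, 16, 52, 88, 25, 42]
dequeue(): [16, 52, 88, 25, 42]
enqueue(48): [16, 52, 88, 25, 42, 48]
dequeue(): [52, 88, 25, 42, 48]

Answer: 52 88 25 42 48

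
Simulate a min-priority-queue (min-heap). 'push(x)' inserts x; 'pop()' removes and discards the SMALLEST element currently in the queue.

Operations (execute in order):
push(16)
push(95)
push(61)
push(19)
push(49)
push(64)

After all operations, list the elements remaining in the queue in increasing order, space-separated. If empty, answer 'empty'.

Answer: 16 19 49 61 64 95

Derivation:
push(16): heap contents = [16]
push(95): heap contents = [16, 95]
push(61): heap contents = [16, 61, 95]
push(19): heap contents = [16, 19, 61, 95]
push(49): heap contents = [16, 19, 49, 61, 95]
push(64): heap contents = [16, 19, 49, 61, 64, 95]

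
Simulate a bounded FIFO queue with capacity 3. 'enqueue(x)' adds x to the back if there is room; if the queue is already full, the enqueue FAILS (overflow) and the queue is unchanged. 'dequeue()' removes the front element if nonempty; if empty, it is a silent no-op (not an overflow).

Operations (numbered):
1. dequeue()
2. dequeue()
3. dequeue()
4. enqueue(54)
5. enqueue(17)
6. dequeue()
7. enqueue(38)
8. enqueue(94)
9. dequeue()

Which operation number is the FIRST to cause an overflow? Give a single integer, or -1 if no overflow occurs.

1. dequeue(): empty, no-op, size=0
2. dequeue(): empty, no-op, size=0
3. dequeue(): empty, no-op, size=0
4. enqueue(54): size=1
5. enqueue(17): size=2
6. dequeue(): size=1
7. enqueue(38): size=2
8. enqueue(94): size=3
9. dequeue(): size=2

Answer: -1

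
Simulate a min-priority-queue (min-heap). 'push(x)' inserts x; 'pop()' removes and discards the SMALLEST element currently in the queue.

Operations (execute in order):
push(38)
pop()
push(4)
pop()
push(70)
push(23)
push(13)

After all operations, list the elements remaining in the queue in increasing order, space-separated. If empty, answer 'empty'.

push(38): heap contents = [38]
pop() → 38: heap contents = []
push(4): heap contents = [4]
pop() → 4: heap contents = []
push(70): heap contents = [70]
push(23): heap contents = [23, 70]
push(13): heap contents = [13, 23, 70]

Answer: 13 23 70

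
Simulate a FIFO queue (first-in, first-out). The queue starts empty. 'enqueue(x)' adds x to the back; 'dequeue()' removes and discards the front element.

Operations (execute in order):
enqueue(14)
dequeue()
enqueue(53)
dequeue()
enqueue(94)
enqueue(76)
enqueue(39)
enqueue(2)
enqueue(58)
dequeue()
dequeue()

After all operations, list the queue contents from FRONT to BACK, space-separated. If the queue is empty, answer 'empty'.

Answer: 39 2 58

Derivation:
enqueue(14): [14]
dequeue(): []
enqueue(53): [53]
dequeue(): []
enqueue(94): [94]
enqueue(76): [94, 76]
enqueue(39): [94, 76, 39]
enqueue(2): [94, 76, 39, 2]
enqueue(58): [94, 76, 39, 2, 58]
dequeue(): [76, 39, 2, 58]
dequeue(): [39, 2, 58]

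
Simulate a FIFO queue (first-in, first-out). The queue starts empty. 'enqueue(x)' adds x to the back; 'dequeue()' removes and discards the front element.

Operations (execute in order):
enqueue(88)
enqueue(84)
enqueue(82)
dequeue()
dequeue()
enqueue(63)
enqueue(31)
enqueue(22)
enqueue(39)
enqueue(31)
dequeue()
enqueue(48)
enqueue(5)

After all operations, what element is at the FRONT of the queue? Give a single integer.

enqueue(88): queue = [88]
enqueue(84): queue = [88, 84]
enqueue(82): queue = [88, 84, 82]
dequeue(): queue = [84, 82]
dequeue(): queue = [82]
enqueue(63): queue = [82, 63]
enqueue(31): queue = [82, 63, 31]
enqueue(22): queue = [82, 63, 31, 22]
enqueue(39): queue = [82, 63, 31, 22, 39]
enqueue(31): queue = [82, 63, 31, 22, 39, 31]
dequeue(): queue = [63, 31, 22, 39, 31]
enqueue(48): queue = [63, 31, 22, 39, 31, 48]
enqueue(5): queue = [63, 31, 22, 39, 31, 48, 5]

Answer: 63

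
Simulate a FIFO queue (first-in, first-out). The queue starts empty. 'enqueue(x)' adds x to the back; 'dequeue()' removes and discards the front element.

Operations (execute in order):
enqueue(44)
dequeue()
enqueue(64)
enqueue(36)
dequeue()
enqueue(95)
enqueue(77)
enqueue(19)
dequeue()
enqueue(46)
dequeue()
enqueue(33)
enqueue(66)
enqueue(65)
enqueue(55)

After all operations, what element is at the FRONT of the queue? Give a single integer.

Answer: 77

Derivation:
enqueue(44): queue = [44]
dequeue(): queue = []
enqueue(64): queue = [64]
enqueue(36): queue = [64, 36]
dequeue(): queue = [36]
enqueue(95): queue = [36, 95]
enqueue(77): queue = [36, 95, 77]
enqueue(19): queue = [36, 95, 77, 19]
dequeue(): queue = [95, 77, 19]
enqueue(46): queue = [95, 77, 19, 46]
dequeue(): queue = [77, 19, 46]
enqueue(33): queue = [77, 19, 46, 33]
enqueue(66): queue = [77, 19, 46, 33, 66]
enqueue(65): queue = [77, 19, 46, 33, 66, 65]
enqueue(55): queue = [77, 19, 46, 33, 66, 65, 55]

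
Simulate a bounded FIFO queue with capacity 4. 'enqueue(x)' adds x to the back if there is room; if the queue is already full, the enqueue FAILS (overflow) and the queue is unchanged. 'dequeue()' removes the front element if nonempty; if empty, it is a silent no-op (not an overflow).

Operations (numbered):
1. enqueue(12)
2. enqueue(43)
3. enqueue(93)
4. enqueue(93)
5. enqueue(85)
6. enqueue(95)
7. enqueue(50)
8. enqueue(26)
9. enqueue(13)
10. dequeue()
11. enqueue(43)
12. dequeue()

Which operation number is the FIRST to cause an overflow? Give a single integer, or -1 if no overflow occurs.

Answer: 5

Derivation:
1. enqueue(12): size=1
2. enqueue(43): size=2
3. enqueue(93): size=3
4. enqueue(93): size=4
5. enqueue(85): size=4=cap → OVERFLOW (fail)
6. enqueue(95): size=4=cap → OVERFLOW (fail)
7. enqueue(50): size=4=cap → OVERFLOW (fail)
8. enqueue(26): size=4=cap → OVERFLOW (fail)
9. enqueue(13): size=4=cap → OVERFLOW (fail)
10. dequeue(): size=3
11. enqueue(43): size=4
12. dequeue(): size=3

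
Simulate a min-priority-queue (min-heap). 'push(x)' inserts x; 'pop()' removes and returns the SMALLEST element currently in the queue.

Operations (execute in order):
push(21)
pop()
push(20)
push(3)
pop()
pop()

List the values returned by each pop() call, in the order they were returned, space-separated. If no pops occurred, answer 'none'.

Answer: 21 3 20

Derivation:
push(21): heap contents = [21]
pop() → 21: heap contents = []
push(20): heap contents = [20]
push(3): heap contents = [3, 20]
pop() → 3: heap contents = [20]
pop() → 20: heap contents = []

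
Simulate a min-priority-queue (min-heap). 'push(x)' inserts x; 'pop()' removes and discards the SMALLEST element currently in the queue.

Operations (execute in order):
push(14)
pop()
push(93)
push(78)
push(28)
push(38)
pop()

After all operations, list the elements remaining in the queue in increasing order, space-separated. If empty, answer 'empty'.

Answer: 38 78 93

Derivation:
push(14): heap contents = [14]
pop() → 14: heap contents = []
push(93): heap contents = [93]
push(78): heap contents = [78, 93]
push(28): heap contents = [28, 78, 93]
push(38): heap contents = [28, 38, 78, 93]
pop() → 28: heap contents = [38, 78, 93]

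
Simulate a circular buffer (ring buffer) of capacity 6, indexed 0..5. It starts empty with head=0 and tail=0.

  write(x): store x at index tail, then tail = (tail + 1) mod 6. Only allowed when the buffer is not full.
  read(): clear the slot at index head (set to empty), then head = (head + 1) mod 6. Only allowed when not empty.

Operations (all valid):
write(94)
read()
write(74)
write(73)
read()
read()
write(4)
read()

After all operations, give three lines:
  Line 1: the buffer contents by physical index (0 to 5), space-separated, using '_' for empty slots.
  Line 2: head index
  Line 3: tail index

write(94): buf=[94 _ _ _ _ _], head=0, tail=1, size=1
read(): buf=[_ _ _ _ _ _], head=1, tail=1, size=0
write(74): buf=[_ 74 _ _ _ _], head=1, tail=2, size=1
write(73): buf=[_ 74 73 _ _ _], head=1, tail=3, size=2
read(): buf=[_ _ 73 _ _ _], head=2, tail=3, size=1
read(): buf=[_ _ _ _ _ _], head=3, tail=3, size=0
write(4): buf=[_ _ _ 4 _ _], head=3, tail=4, size=1
read(): buf=[_ _ _ _ _ _], head=4, tail=4, size=0

Answer: _ _ _ _ _ _
4
4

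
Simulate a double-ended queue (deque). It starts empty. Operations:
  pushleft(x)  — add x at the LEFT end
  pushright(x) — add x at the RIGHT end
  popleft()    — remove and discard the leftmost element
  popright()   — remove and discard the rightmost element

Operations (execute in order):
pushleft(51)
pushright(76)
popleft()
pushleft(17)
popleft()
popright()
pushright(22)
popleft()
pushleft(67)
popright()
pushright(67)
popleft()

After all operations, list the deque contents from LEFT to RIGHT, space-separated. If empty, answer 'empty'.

pushleft(51): [51]
pushright(76): [51, 76]
popleft(): [76]
pushleft(17): [17, 76]
popleft(): [76]
popright(): []
pushright(22): [22]
popleft(): []
pushleft(67): [67]
popright(): []
pushright(67): [67]
popleft(): []

Answer: empty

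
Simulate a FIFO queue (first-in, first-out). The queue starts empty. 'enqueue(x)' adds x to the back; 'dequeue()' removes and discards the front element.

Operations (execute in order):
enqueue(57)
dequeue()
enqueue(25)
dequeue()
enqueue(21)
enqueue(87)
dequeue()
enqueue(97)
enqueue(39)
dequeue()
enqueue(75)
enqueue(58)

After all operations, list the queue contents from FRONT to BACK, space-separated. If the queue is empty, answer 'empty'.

Answer: 97 39 75 58

Derivation:
enqueue(57): [57]
dequeue(): []
enqueue(25): [25]
dequeue(): []
enqueue(21): [21]
enqueue(87): [21, 87]
dequeue(): [87]
enqueue(97): [87, 97]
enqueue(39): [87, 97, 39]
dequeue(): [97, 39]
enqueue(75): [97, 39, 75]
enqueue(58): [97, 39, 75, 58]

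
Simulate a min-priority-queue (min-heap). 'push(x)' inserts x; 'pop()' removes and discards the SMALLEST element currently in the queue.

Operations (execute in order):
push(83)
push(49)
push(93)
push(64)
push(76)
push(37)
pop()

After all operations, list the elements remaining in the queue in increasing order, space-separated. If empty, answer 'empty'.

push(83): heap contents = [83]
push(49): heap contents = [49, 83]
push(93): heap contents = [49, 83, 93]
push(64): heap contents = [49, 64, 83, 93]
push(76): heap contents = [49, 64, 76, 83, 93]
push(37): heap contents = [37, 49, 64, 76, 83, 93]
pop() → 37: heap contents = [49, 64, 76, 83, 93]

Answer: 49 64 76 83 93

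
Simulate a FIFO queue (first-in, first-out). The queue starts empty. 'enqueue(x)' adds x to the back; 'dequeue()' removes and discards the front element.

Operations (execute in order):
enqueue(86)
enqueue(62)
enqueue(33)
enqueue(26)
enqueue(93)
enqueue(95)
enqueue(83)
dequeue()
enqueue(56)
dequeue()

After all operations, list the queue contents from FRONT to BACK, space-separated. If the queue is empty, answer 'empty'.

Answer: 33 26 93 95 83 56

Derivation:
enqueue(86): [86]
enqueue(62): [86, 62]
enqueue(33): [86, 62, 33]
enqueue(26): [86, 62, 33, 26]
enqueue(93): [86, 62, 33, 26, 93]
enqueue(95): [86, 62, 33, 26, 93, 95]
enqueue(83): [86, 62, 33, 26, 93, 95, 83]
dequeue(): [62, 33, 26, 93, 95, 83]
enqueue(56): [62, 33, 26, 93, 95, 83, 56]
dequeue(): [33, 26, 93, 95, 83, 56]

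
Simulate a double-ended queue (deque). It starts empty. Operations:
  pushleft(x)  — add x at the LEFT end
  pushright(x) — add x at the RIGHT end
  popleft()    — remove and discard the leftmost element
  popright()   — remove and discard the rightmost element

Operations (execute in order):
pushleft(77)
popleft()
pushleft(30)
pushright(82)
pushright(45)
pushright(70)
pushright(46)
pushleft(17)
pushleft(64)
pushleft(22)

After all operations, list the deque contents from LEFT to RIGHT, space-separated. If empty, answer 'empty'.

Answer: 22 64 17 30 82 45 70 46

Derivation:
pushleft(77): [77]
popleft(): []
pushleft(30): [30]
pushright(82): [30, 82]
pushright(45): [30, 82, 45]
pushright(70): [30, 82, 45, 70]
pushright(46): [30, 82, 45, 70, 46]
pushleft(17): [17, 30, 82, 45, 70, 46]
pushleft(64): [64, 17, 30, 82, 45, 70, 46]
pushleft(22): [22, 64, 17, 30, 82, 45, 70, 46]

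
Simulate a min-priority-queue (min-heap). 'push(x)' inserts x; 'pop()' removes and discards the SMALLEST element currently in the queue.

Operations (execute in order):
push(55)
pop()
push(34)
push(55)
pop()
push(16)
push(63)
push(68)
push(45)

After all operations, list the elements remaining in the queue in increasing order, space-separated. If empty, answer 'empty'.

push(55): heap contents = [55]
pop() → 55: heap contents = []
push(34): heap contents = [34]
push(55): heap contents = [34, 55]
pop() → 34: heap contents = [55]
push(16): heap contents = [16, 55]
push(63): heap contents = [16, 55, 63]
push(68): heap contents = [16, 55, 63, 68]
push(45): heap contents = [16, 45, 55, 63, 68]

Answer: 16 45 55 63 68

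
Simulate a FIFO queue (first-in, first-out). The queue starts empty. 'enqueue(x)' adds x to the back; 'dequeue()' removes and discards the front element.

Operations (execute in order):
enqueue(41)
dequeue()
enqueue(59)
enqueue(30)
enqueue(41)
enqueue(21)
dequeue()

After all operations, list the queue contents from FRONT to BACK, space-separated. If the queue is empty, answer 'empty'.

Answer: 30 41 21

Derivation:
enqueue(41): [41]
dequeue(): []
enqueue(59): [59]
enqueue(30): [59, 30]
enqueue(41): [59, 30, 41]
enqueue(21): [59, 30, 41, 21]
dequeue(): [30, 41, 21]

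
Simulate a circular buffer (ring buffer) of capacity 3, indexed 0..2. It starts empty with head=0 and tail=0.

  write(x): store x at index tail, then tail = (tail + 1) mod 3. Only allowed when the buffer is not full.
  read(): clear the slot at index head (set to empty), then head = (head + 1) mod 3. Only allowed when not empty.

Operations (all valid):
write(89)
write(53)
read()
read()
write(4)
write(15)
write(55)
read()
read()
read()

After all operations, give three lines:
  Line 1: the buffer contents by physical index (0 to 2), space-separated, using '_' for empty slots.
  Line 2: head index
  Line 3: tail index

write(89): buf=[89 _ _], head=0, tail=1, size=1
write(53): buf=[89 53 _], head=0, tail=2, size=2
read(): buf=[_ 53 _], head=1, tail=2, size=1
read(): buf=[_ _ _], head=2, tail=2, size=0
write(4): buf=[_ _ 4], head=2, tail=0, size=1
write(15): buf=[15 _ 4], head=2, tail=1, size=2
write(55): buf=[15 55 4], head=2, tail=2, size=3
read(): buf=[15 55 _], head=0, tail=2, size=2
read(): buf=[_ 55 _], head=1, tail=2, size=1
read(): buf=[_ _ _], head=2, tail=2, size=0

Answer: _ _ _
2
2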